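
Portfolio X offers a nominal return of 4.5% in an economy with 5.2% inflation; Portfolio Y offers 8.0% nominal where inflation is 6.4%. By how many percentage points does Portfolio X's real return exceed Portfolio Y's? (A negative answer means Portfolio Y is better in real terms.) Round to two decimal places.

-2.17

Portfolio X real return: 1.045/1.052 − 1 = -0.665%.
Portfolio Y real return: 1.080/1.064 − 1 = 1.504%.
Difference: -0.665 − 1.504 = -2.169 pp.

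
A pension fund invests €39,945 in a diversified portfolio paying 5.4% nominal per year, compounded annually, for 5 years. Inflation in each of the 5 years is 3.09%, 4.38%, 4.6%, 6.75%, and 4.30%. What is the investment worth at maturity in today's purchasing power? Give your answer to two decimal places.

Nominal value at maturity: €39,945 × (1 + 5.4%)^5 ≈ €51,959.56.
Price-level factor over 5 years: 1.0309 × 1.0438 × 1.046 × 1.0675 × 1.0430 ≈ 1.2531922741.
Dividing the nominal maturity value by the price-level factor gives the value in today's money.

€41,461.76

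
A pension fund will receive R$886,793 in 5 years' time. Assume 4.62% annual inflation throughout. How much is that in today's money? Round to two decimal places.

Price-level factor over 5 years: (1 + 4.62%)^5 ≈ 1.2533535009.
Purchasing power today: R$886,793 divided by that factor.

R$707,536.22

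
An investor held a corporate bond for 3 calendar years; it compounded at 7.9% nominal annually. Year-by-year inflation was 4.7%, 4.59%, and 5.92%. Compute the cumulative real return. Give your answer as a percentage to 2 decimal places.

Cumulative inflation factor: 1.047 × 1.0459 × 1.0592 ≈ 1.15988.
Nominal growth factor: 1.25622. Real growth factor = 1.25622 / 1.15988 ≈ 1.08305.
Total real return ≈ 8.3053%.

8.31%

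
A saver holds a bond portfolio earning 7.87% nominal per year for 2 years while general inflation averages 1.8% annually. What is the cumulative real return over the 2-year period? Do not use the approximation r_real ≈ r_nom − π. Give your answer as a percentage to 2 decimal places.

The annual real rate is (1+7.87%)/(1+1.8%) − 1 = 5.9627%.
Compounded over 2 years: (1 + 0.059627)^2 − 1 ≈ 0.12281.

12.28%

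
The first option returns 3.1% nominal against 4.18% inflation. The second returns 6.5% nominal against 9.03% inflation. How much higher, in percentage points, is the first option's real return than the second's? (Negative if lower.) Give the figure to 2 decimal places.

1.28

The first option real return: 1.031/1.0418 − 1 = -1.037%.
The second real return: 1.065/1.0903 − 1 = -2.320%.
Difference: -1.037 − (-2.320) = 1.283 pp.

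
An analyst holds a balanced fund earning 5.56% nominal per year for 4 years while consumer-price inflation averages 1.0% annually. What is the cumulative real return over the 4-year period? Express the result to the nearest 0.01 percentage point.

The annual real rate is (1+5.56%)/(1+1.0%) − 1 = 4.5149%.
Compounded over 4 years: (1 + 0.045149)^4 − 1 ≈ 0.19320.

19.32%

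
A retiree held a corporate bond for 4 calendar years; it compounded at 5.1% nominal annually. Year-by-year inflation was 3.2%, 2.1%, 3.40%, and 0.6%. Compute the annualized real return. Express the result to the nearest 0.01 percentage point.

2.72%

Cumulative inflation factor: 1.032 × 1.021 × 1.0340 × 1.006 ≈ 1.09603.
Nominal growth factor: 1.22014. Real growth factor = 1.22014 / 1.09603 ≈ 1.11324.
Annualized: 1.11324^(1/4) − 1 ≈ 0.02718.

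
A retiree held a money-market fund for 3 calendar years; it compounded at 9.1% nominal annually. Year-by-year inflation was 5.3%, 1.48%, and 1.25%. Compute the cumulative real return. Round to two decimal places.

20.02%

Cumulative inflation factor: 1.053 × 1.0148 × 1.0125 ≈ 1.08194.
Nominal growth factor: 1.29860. Real growth factor = 1.29860 / 1.08194 ≈ 1.20025.
Total real return ≈ 20.0246%.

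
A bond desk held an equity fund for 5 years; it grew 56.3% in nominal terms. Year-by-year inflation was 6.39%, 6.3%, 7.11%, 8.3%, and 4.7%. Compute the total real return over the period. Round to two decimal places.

13.79%

Cumulative inflation factor: 1.0639 × 1.063 × 1.0711 × 1.083 × 1.047 ≈ 1.37353.
Nominal growth factor: 1.56300. Real growth factor = 1.56300 / 1.37353 ≈ 1.13794.
Total real return ≈ 13.7941%.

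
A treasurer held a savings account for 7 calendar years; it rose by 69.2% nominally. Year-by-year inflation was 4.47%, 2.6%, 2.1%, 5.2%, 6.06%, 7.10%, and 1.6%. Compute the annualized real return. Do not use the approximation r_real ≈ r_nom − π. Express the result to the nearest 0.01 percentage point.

3.51%

Cumulative inflation factor: 1.0447 × 1.026 × 1.021 × 1.052 × 1.0606 × 1.0710 × 1.016 ≈ 1.32866.
Nominal growth factor: 1.69200. Real growth factor = 1.69200 / 1.32866 ≈ 1.27346.
Annualized: 1.27346^(1/7) − 1 ≈ 0.03514.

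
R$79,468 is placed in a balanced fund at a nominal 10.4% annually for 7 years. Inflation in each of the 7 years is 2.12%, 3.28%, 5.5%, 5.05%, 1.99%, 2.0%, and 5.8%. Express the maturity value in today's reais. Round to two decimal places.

Nominal value at maturity: R$79,468 × (1 + 10.4%)^7 ≈ R$158,845.82.
Price-level factor over 7 years: 1.0212 × 1.0328 × 1.055 × 1.0505 × 1.0199 × 1.020 × 1.058 ≈ 1.2865272309.
Dividing the nominal maturity value by the price-level factor gives the value in today's money.

R$123,468.68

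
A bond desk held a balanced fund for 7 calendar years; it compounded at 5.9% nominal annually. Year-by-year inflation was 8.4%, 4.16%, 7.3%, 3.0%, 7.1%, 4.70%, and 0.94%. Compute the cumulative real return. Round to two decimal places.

5.76%

Cumulative inflation factor: 1.084 × 1.0416 × 1.073 × 1.030 × 1.071 × 1.0470 × 1.0094 ≈ 1.41243.
Nominal growth factor: 1.49373. Real growth factor = 1.49373 / 1.41243 ≈ 1.05756.
Total real return ≈ 5.7560%.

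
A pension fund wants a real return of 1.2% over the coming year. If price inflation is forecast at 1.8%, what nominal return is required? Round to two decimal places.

By the Fisher equation, 1 + r_nom = (1 + 1.2%)(1 + 1.8%) = 1.012 × 1.018 = 1.030216.
So r_nom = 3.0216%.

3.02%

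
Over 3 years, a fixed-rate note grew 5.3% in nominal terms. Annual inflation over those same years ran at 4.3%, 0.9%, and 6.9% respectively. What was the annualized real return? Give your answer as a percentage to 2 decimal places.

-2.18%

Cumulative inflation factor: 1.043 × 1.009 × 1.069 ≈ 1.12500.
Nominal growth factor: 1.05300. Real growth factor = 1.05300 / 1.12500 ≈ 0.93600.
Annualized: 0.93600^(1/3) − 1 ≈ -0.02181.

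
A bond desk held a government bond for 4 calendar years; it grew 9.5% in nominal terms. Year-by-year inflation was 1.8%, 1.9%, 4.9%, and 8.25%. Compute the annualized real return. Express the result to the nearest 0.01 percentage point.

Cumulative inflation factor: 1.018 × 1.019 × 1.049 × 1.0825 ≈ 1.17795.
Nominal growth factor: 1.09500. Real growth factor = 1.09500 / 1.17795 ≈ 0.92958.
Annualized: 0.92958^(1/4) − 1 ≈ -0.01809.

-1.81%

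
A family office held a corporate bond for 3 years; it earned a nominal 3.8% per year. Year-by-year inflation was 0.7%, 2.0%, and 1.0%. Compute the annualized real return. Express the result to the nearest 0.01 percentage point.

Cumulative inflation factor: 1.007 × 1.020 × 1.010 ≈ 1.03741.
Nominal growth factor: 1.11839. Real growth factor = 1.11839 / 1.03741 ≈ 1.07806.
Annualized: 1.07806^(1/3) − 1 ≈ 0.02537.

2.54%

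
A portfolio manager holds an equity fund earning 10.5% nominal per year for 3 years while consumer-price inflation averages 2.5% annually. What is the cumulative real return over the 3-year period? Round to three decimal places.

The annual real rate is (1+10.5%)/(1+2.5%) − 1 = 7.8049%.
Compounded over 3 years: (1 + 0.078049)^3 − 1 ≈ 0.25290.

25.290%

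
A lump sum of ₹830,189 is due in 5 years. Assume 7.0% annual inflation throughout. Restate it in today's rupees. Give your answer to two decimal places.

Price-level factor over 5 years: (1 + 7.0%)^5 = 1.4025517307.
Purchasing power today: ₹830,189 divided by that factor.

₹591,913.28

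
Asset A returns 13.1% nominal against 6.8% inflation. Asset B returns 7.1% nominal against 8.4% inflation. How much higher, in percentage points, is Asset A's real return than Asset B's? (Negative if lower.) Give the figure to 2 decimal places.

Asset A real return: 1.131/1.068 − 1 = 5.899%.
Asset B real return: 1.071/1.084 − 1 = -1.199%.
Difference: 5.899 − (-1.199) = 7.098 pp.

7.10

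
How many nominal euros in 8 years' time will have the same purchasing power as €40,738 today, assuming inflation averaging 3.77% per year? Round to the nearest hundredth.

Cumulative price-level factor: (1+3.77%)^8 ≈ 1.3445424980.
The nominal amount required is €40,738 scaled up by that factor.

€54,773.97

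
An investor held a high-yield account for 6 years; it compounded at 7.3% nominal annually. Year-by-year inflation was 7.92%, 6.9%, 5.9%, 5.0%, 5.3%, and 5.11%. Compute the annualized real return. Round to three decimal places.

1.211%

Cumulative inflation factor: 1.0792 × 1.069 × 1.059 × 1.050 × 1.053 × 1.0511 ≈ 1.41983.
Nominal growth factor: 1.52615. Real growth factor = 1.52615 / 1.41983 ≈ 1.07488.
Annualized: 1.07488^(1/6) − 1 ≈ 0.01211.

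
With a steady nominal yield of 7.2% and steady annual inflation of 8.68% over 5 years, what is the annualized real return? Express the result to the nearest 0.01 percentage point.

-1.36%

With constant rates the annual real return is the same each year: (1+7.2%)/(1+8.68%) − 1 = -0.01362.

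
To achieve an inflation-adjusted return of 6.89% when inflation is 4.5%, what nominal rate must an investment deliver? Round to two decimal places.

By the Fisher equation, 1 + r_nom = (1 + 6.89%)(1 + 4.5%) = 1.0689 × 1.045 = 1.1170005.
So r_nom = 11.70005%.

11.70%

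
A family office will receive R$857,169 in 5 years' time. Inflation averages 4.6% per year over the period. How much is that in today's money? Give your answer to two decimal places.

R$684,554.51

Price-level factor over 5 years: (1 + 4.6%)^5 ≈ 1.2521559532.
Purchasing power today: R$857,169 divided by that factor.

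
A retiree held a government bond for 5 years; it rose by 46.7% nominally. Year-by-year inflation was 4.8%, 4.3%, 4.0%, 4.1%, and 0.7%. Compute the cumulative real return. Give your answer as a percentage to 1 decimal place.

23.1%

Cumulative inflation factor: 1.048 × 1.043 × 1.040 × 1.041 × 1.007 ≈ 1.19168.
Nominal growth factor: 1.46700. Real growth factor = 1.46700 / 1.19168 ≈ 1.23104.
Total real return ≈ 23.1037%.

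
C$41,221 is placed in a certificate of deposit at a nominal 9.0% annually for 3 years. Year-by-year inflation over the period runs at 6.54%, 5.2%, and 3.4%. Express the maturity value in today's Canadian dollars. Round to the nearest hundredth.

C$46,062.66

Nominal value at maturity: C$41,221 × (1 + 9.0%)^3 ≈ C$53,382.39.
Price-level factor over 3 years: 1.0654 × 1.052 × 1.034 = 1.1589080272.
Dividing the nominal maturity value by the price-level factor gives the value in today's money.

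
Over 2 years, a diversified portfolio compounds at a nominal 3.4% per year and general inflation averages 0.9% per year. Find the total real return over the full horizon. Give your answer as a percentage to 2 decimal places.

The annual real rate is (1+3.4%)/(1+0.9%) − 1 = 2.4777%.
Compounded over 2 years: (1 + 0.024777)^2 − 1 ≈ 0.05017.

5.02%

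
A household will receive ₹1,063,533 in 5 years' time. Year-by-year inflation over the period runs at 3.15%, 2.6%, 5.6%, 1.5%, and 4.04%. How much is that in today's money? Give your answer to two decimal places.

₹901,164.50

Price-level factor over 5 years: 1.0315 × 1.026 × 1.056 × 1.015 × 1.0404 ≈ 1.1801763219.
Purchasing power today: ₹1,063,533 divided by that factor.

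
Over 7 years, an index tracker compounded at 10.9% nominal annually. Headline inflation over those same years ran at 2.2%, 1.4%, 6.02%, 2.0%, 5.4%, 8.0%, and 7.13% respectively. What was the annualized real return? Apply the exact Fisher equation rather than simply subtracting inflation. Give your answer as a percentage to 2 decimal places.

6.06%

Cumulative inflation factor: 1.022 × 1.014 × 1.0602 × 1.020 × 1.054 × 1.080 × 1.0713 ≈ 1.36663.
Nominal growth factor: 2.06310. Real growth factor = 2.06310 / 1.36663 ≈ 1.50962.
Annualized: 1.50962^(1/7) − 1 ≈ 0.06060.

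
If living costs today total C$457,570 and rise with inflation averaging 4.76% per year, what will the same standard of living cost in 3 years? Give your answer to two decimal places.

Cumulative price-level factor: (1+4.76%)^3 ≈ 1.1497051302.
The nominal amount required is C$457,570 scaled up by that factor.

C$526,070.58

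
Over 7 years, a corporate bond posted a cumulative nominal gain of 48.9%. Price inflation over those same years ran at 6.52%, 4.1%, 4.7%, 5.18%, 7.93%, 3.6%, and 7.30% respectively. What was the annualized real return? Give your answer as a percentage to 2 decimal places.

0.23%

Cumulative inflation factor: 1.0652 × 1.041 × 1.047 × 1.0518 × 1.0793 × 1.036 × 1.0730 ≈ 1.46509.
Nominal growth factor: 1.48900. Real growth factor = 1.48900 / 1.46509 ≈ 1.01632.
Annualized: 1.01632^(1/7) − 1 ≈ 0.00232.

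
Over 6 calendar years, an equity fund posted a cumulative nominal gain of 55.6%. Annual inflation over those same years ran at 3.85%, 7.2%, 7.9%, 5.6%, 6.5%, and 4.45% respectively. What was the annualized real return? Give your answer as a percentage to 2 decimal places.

1.64%

Cumulative inflation factor: 1.0385 × 1.072 × 1.079 × 1.056 × 1.065 × 1.0445 ≈ 1.41106.
Nominal growth factor: 1.55600. Real growth factor = 1.55600 / 1.41106 ≈ 1.10272.
Annualized: 1.10272^(1/6) − 1 ≈ 0.01643.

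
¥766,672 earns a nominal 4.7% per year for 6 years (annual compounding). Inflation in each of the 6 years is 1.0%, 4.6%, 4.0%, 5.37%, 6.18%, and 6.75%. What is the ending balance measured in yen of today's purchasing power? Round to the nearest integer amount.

¥769,619

Nominal value at maturity: ¥766,672 × (1 + 4.7%)^6 ≈ ¥1,009,926.
Price-level factor over 6 years: 1.010 × 1.046 × 1.040 × 1.0537 × 1.0618 × 1.0675 ≈ 1.3122421467.
The maturity value deflated by that factor is the answer in today's purchasing power.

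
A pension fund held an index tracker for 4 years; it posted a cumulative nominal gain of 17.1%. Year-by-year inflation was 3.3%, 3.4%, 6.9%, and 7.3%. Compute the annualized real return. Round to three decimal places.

Cumulative inflation factor: 1.033 × 1.034 × 1.069 × 1.073 ≈ 1.22518.
Nominal growth factor: 1.17100. Real growth factor = 1.17100 / 1.22518 ≈ 0.95578.
Annualized: 0.95578^(1/4) − 1 ≈ -0.01124.

-1.124%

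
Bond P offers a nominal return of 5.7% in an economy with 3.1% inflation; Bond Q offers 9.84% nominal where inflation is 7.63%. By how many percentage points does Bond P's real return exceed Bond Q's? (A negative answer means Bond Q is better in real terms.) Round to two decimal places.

Bond P real return: 1.057/1.031 − 1 = 2.522%.
Bond Q real return: 1.0984/1.0763 − 1 = 2.053%.
Difference: 2.522 − 2.053 = 0.469 pp.

0.47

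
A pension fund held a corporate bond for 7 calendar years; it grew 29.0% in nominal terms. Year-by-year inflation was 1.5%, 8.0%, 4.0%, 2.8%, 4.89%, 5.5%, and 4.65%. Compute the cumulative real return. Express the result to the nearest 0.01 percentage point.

Cumulative inflation factor: 1.015 × 1.080 × 1.040 × 1.028 × 1.0489 × 1.055 × 1.0465 ≈ 1.35719.
Nominal growth factor: 1.29000. Real growth factor = 1.29000 / 1.35719 ≈ 0.95049.
Total real return ≈ -4.9510%.

-4.95%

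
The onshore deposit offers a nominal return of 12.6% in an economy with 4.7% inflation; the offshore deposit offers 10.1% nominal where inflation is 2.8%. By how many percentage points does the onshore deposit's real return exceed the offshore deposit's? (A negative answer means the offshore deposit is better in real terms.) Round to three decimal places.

The onshore deposit real return: 1.126/1.047 − 1 = 7.5454%.
The offshore deposit real return: 1.101/1.028 − 1 = 7.1012%.
Difference: 7.5454 − 7.1012 = 0.4442 pp.

0.444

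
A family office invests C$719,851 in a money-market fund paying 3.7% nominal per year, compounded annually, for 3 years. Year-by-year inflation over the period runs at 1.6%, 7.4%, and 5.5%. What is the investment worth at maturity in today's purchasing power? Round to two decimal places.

Nominal value at maturity: C$719,851 × (1 + 3.7%)^3 ≈ C$802,747.35.
Price-level factor over 3 years: 1.016 × 1.074 × 1.055 = 1.15119912.
The maturity value deflated by that factor is the answer in today's purchasing power.

C$697,314.08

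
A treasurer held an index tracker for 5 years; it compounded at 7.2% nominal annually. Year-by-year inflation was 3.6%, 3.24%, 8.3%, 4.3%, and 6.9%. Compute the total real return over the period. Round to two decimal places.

Cumulative inflation factor: 1.036 × 1.0324 × 1.083 × 1.043 × 1.069 ≈ 1.29151.
Nominal growth factor: 1.41571. Real growth factor = 1.41571 / 1.29151 ≈ 1.09616.
Total real return ≈ 9.6164%.

9.62%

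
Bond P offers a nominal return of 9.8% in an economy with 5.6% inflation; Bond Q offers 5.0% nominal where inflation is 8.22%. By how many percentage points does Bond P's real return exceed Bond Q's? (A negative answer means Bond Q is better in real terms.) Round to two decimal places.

6.95

Bond P real return: 1.098/1.056 − 1 = 3.977%.
Bond Q real return: 1.050/1.0822 − 1 = -2.975%.
Difference: 3.977 − (-2.975) = 6.952 pp.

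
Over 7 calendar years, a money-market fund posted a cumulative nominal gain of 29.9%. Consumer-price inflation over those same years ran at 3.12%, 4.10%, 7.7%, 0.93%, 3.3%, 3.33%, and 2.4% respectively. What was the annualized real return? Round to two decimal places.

Cumulative inflation factor: 1.0312 × 1.0410 × 1.077 × 1.0093 × 1.033 × 1.0333 × 1.024 ≈ 1.27543.
Nominal growth factor: 1.29900. Real growth factor = 1.29900 / 1.27543 ≈ 1.01848.
Annualized: 1.01848^(1/7) − 1 ≈ 0.00262.

0.26%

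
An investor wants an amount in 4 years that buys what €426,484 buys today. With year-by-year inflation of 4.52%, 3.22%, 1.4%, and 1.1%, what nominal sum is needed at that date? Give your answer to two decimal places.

€471,688.31

Cumulative price-level factor: 1.0452 × 1.0322 × 1.014 × 1.011 ≈ 1.1059929697.
The nominal amount required is €426,484 scaled up by that factor.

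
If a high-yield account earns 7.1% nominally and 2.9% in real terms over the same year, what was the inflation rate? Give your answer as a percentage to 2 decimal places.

4.08%

From (1+r_nom) = (1+r_real)(1+π), we get 1+π = (1 + 7.1%)/(1 + 2.9%) = 1.071/1.029 ≈ 1.04082.
So π ≈ 4.0816%.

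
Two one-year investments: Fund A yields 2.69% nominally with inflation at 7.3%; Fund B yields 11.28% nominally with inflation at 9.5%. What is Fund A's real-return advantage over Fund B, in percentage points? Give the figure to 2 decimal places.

Fund A real return: 1.0269/1.073 − 1 = -4.296%.
Fund B real return: 1.1128/1.095 − 1 = 1.626%.
Difference: -4.296 − 1.626 = -5.922 pp.

-5.92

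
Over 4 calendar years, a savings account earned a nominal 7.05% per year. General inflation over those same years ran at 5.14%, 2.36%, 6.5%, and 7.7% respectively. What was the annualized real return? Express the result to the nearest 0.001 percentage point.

1.560%

Cumulative inflation factor: 1.0514 × 1.0236 × 1.065 × 1.077 ≈ 1.23442.
Nominal growth factor: 1.31325. Real growth factor = 1.31325 / 1.23442 ≈ 1.06386.
Annualized: 1.06386^(1/4) − 1 ≈ 0.01560.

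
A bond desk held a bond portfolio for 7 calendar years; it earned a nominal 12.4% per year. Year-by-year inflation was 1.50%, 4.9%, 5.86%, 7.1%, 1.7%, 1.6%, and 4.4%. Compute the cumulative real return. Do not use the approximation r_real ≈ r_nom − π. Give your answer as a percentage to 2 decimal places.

Cumulative inflation factor: 1.0150 × 1.049 × 1.0586 × 1.071 × 1.017 × 1.016 × 1.044 ≈ 1.30220.
Nominal growth factor: 2.26654. Real growth factor = 2.26654 / 1.30220 ≈ 1.74055.
Total real return ≈ 74.0548%.

74.05%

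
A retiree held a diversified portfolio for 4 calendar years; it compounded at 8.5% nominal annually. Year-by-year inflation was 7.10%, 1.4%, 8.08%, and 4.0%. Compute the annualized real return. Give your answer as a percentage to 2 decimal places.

3.22%

Cumulative inflation factor: 1.0710 × 1.014 × 1.0808 × 1.040 ≈ 1.22069.
Nominal growth factor: 1.38586. Real growth factor = 1.38586 / 1.22069 ≈ 1.13531.
Annualized: 1.13531^(1/4) − 1 ≈ 0.03223.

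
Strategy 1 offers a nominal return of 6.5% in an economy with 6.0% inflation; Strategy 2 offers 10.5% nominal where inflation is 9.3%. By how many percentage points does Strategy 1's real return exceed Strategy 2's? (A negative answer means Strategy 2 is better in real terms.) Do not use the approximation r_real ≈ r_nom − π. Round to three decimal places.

-0.626

Strategy 1 real return: 1.065/1.060 − 1 = 0.4717%.
Strategy 2 real return: 1.105/1.093 − 1 = 1.0979%.
Difference: 0.4717 − 1.0979 = -0.6262 pp.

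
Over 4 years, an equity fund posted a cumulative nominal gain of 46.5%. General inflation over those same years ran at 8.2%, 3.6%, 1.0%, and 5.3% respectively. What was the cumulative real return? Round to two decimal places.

Cumulative inflation factor: 1.082 × 1.036 × 1.010 × 1.053 ≈ 1.19217.
Nominal growth factor: 1.46500. Real growth factor = 1.46500 / 1.19217 ≈ 1.22886.
Total real return ≈ 22.8856%.

22.89%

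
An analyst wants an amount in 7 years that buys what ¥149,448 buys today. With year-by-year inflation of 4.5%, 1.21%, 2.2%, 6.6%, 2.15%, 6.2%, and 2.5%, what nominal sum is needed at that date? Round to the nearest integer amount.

Cumulative price-level factor: 1.045 × 1.0121 × 1.022 × 1.066 × 1.0215 × 1.062 × 1.025 ≈ 1.2812520371.
Multiplying ¥149,448 by the price-level factor gives the future nominal sum.

¥191,481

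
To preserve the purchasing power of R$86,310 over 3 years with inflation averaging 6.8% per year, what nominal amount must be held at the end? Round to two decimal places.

Cumulative price-level factor: (1+6.8%)^3 = 1.218186432.
Multiplying R$86,310 by the price-level factor gives the future nominal sum.

R$105,141.67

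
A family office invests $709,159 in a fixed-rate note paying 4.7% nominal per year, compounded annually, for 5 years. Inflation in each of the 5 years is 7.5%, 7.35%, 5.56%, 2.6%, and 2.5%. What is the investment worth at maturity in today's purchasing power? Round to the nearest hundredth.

Nominal value at maturity: $709,159 × (1 + 4.7%)^5 ≈ $892,230.42.
Price-level factor over 5 years: 1.075 × 1.0735 × 1.0556 × 1.026 × 1.025 ≈ 1.2810943645.
The maturity value deflated by that factor is the answer in today's purchasing power.

$696,459.56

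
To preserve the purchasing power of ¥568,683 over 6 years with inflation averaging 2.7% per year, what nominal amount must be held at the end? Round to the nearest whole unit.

Cumulative price-level factor: (1+2.7%)^6 ≈ 1.1733367181.
The nominal amount required is ¥568,683 scaled up by that factor.

¥667,257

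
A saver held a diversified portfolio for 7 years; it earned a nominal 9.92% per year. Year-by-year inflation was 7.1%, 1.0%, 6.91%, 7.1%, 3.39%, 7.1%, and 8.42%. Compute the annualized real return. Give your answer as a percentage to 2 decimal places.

3.86%

Cumulative inflation factor: 1.071 × 1.010 × 1.0691 × 1.071 × 1.0339 × 1.071 × 1.0842 ≈ 1.48695.
Nominal growth factor: 1.93882. Real growth factor = 1.93882 / 1.48695 ≈ 1.30389.
Annualized: 1.30389^(1/7) − 1 ≈ 0.03864.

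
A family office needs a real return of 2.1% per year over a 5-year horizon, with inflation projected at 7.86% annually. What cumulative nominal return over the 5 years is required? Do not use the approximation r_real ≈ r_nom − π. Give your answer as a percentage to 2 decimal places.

61.97%

Required annual nominal rate: (1+2.1%)(1+7.86%) − 1 = 10.12506%.
Cumulative over 5 years: (1 + 0.1012506)^5 − 1 ≈ 0.61969.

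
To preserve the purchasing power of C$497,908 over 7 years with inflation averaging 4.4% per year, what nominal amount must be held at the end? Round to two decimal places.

Cumulative price-level factor: (1+4.4%)^7 ≈ 1.3517721377.
The nominal amount required is C$497,908 scaled up by that factor.

C$673,058.16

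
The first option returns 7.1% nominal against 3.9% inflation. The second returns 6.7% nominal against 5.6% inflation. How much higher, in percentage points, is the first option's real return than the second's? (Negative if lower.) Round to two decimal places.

The first option real return: 1.071/1.039 − 1 = 3.080%.
The second real return: 1.067/1.056 − 1 = 1.042%.
Difference: 3.080 − 1.042 = 2.038 pp.

2.04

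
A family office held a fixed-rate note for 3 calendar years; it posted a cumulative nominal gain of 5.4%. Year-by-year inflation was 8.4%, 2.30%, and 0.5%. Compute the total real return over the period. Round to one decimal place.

-5.4%

Cumulative inflation factor: 1.084 × 1.0230 × 1.005 ≈ 1.11448.
Nominal growth factor: 1.05400. Real growth factor = 1.05400 / 1.11448 ≈ 0.94574.
Total real return ≈ -5.4265%.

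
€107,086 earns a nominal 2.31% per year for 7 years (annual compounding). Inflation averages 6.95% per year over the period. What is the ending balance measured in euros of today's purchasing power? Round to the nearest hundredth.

€78,504.36

Nominal value at maturity: €107,086 × (1 + 2.31%)^7 ≈ €125,649.07.
Price-level factor over 7 years: (1 + 6.95%)^7 ≈ 1.6005362779.
The maturity value deflated by that factor is the answer in today's purchasing power.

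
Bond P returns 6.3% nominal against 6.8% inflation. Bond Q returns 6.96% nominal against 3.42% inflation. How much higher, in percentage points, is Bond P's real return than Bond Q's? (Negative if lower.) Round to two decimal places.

-3.89

Bond P real return: 1.063/1.068 − 1 = -0.468%.
Bond Q real return: 1.0696/1.0342 − 1 = 3.423%.
Difference: -0.468 − 3.423 = -3.891 pp.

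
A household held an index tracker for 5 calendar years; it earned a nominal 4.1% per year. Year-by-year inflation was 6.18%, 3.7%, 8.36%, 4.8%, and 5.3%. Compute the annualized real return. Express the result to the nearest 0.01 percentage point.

-1.47%

Cumulative inflation factor: 1.0618 × 1.037 × 1.0836 × 1.048 × 1.053 ≈ 1.31668.
Nominal growth factor: 1.22251. Real growth factor = 1.22251 / 1.31668 ≈ 0.92848.
Annualized: 0.92848^(1/5) − 1 ≈ -0.01473.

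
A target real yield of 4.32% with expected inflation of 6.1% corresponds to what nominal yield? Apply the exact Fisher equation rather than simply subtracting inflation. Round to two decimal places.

10.68%

By the Fisher equation, 1 + r_nom = (1 + 4.32%)(1 + 6.1%) = 1.0432 × 1.061 = 1.1068352.
So r_nom = 10.68352%.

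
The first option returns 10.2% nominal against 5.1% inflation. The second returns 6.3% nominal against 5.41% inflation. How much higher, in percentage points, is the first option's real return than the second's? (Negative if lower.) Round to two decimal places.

4.01

The first option real return: 1.102/1.051 − 1 = 4.853%.
The second real return: 1.063/1.0541 − 1 = 0.844%.
Difference: 4.853 − 0.844 = 4.009 pp.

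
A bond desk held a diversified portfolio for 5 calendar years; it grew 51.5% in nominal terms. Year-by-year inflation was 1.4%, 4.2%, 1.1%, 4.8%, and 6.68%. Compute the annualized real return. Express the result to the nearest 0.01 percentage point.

Cumulative inflation factor: 1.014 × 1.042 × 1.011 × 1.048 × 1.0668 ≈ 1.19427.
Nominal growth factor: 1.51500. Real growth factor = 1.51500 / 1.19427 ≈ 1.26856.
Annualized: 1.26856^(1/5) − 1 ≈ 0.04873.

4.87%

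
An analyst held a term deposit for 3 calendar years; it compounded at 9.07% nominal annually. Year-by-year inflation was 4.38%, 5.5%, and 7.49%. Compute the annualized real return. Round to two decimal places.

3.11%

Cumulative inflation factor: 1.0438 × 1.055 × 1.0749 ≈ 1.18369.
Nominal growth factor: 1.29753. Real growth factor = 1.29753 / 1.18369 ≈ 1.09617.
Annualized: 1.09617^(1/3) − 1 ≈ 0.03108.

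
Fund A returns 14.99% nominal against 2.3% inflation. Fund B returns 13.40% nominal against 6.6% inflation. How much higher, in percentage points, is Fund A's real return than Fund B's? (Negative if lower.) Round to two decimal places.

Fund A real return: 1.1499/1.023 − 1 = 12.405%.
Fund B real return: 1.1340/1.066 − 1 = 6.379%.
Difference: 12.405 − 6.379 = 6.026 pp.

6.03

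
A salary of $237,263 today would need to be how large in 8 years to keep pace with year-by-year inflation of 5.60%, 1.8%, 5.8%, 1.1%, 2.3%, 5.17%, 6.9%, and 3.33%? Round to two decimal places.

Cumulative price-level factor: 1.0560 × 1.018 × 1.058 × 1.011 × 1.023 × 1.0517 × 1.069 × 1.0333 ≈ 1.3665331193.
The nominal amount required is $237,263 scaled up by that factor.

$324,227.75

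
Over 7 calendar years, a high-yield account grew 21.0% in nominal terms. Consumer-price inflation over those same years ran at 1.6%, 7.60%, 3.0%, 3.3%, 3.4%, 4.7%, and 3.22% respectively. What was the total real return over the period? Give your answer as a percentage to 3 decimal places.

Cumulative inflation factor: 1.016 × 1.0760 × 1.030 × 1.033 × 1.034 × 1.047 × 1.0322 ≈ 1.29979.
Nominal growth factor: 1.21000. Real growth factor = 1.21000 / 1.29979 ≈ 0.93092.
Total real return ≈ -6.9083%.

-6.908%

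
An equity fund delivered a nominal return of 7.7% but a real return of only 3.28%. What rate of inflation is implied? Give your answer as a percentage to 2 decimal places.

From (1+r_nom) = (1+r_real)(1+π), we get 1+π = (1 + 7.7%)/(1 + 3.28%) = 1.077/1.0328 ≈ 1.04280.
So π ≈ 4.2796%.

4.28%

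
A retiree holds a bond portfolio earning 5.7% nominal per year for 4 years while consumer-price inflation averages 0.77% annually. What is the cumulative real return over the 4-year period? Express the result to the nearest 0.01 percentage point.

21.05%

The annual real rate is (1+5.7%)/(1+0.77%) − 1 = 4.8923%.
Compounded over 4 years: (1 + 0.048923)^4 − 1 ≈ 0.21053.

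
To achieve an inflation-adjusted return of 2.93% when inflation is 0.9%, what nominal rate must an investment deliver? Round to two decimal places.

3.86%

By the Fisher equation, 1 + r_nom = (1 + 2.93%)(1 + 0.9%) = 1.0293 × 1.009 = 1.0385637.
So r_nom = 3.85637%.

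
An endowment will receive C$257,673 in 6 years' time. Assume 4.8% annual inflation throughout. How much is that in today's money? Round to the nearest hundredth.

Price-level factor over 6 years: (1 + 4.8%)^6 ≈ 1.3248530073.
Purchasing power today: C$257,673 divided by that factor.

C$194,491.77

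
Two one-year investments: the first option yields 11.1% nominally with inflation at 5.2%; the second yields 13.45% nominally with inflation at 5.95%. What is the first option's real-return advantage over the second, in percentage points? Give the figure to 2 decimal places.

The first option real return: 1.111/1.052 − 1 = 5.608%.
The second real return: 1.1345/1.0595 − 1 = 7.079%.
Difference: 5.608 − 7.079 = -1.471 pp.

-1.47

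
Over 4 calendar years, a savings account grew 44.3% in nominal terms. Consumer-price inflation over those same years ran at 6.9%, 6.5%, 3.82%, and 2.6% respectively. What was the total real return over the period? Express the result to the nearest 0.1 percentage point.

Cumulative inflation factor: 1.069 × 1.065 × 1.0382 × 1.026 ≈ 1.21271.
Nominal growth factor: 1.44300. Real growth factor = 1.44300 / 1.21271 ≈ 1.18990.
Total real return ≈ 18.9900%.

19.0%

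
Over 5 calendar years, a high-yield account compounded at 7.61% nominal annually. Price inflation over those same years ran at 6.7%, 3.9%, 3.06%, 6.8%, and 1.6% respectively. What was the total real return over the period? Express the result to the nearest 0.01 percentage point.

16.39%

Cumulative inflation factor: 1.067 × 1.039 × 1.0306 × 1.068 × 1.016 ≈ 1.23975.
Nominal growth factor: 1.44299. Real growth factor = 1.44299 / 1.23975 ≈ 1.16393.
Total real return ≈ 16.3933%.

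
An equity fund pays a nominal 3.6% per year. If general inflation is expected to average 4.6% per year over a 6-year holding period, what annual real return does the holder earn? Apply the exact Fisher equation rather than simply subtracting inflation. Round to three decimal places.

With constant rates the annual real return is the same each year: (1+3.6%)/(1+4.6%) − 1 = -0.00956.

-0.956%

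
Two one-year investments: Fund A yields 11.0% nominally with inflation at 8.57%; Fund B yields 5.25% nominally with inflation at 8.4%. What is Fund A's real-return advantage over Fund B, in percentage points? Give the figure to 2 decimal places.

Fund A real return: 1.110/1.0857 − 1 = 2.238%.
Fund B real return: 1.0525/1.084 − 1 = -2.906%.
Difference: 2.238 − (-2.906) = 5.144 pp.

5.14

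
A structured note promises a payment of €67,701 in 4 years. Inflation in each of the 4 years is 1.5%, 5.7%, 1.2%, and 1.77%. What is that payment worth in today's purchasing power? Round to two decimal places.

Price-level factor over 4 years: 1.015 × 1.057 × 1.012 × 1.0177 ≈ 1.1049466679.
Purchasing power today: €67,701 divided by that factor.

€61,270.83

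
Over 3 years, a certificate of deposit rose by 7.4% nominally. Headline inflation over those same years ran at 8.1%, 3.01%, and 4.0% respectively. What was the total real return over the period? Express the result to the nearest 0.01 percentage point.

-7.26%

Cumulative inflation factor: 1.081 × 1.0301 × 1.040 ≈ 1.15808.
Nominal growth factor: 1.07400. Real growth factor = 1.07400 / 1.15808 ≈ 0.92740.
Total real return ≈ -7.2603%.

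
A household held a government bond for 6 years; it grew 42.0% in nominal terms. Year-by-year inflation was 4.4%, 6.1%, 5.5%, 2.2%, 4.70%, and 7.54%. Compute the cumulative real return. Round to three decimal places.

5.597%

Cumulative inflation factor: 1.044 × 1.061 × 1.055 × 1.022 × 1.0470 × 1.0754 ≈ 1.34473.
Nominal growth factor: 1.42000. Real growth factor = 1.42000 / 1.34473 ≈ 1.05597.
Total real return ≈ 5.5972%.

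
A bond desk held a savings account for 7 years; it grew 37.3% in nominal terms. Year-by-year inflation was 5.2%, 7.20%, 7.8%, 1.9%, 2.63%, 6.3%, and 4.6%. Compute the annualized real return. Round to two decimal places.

Cumulative inflation factor: 1.052 × 1.0720 × 1.078 × 1.019 × 1.0263 × 1.063 × 1.046 ≈ 1.41365.
Nominal growth factor: 1.37300. Real growth factor = 1.37300 / 1.41365 ≈ 0.97124.
Annualized: 0.97124^(1/7) − 1 ≈ -0.00416.

-0.42%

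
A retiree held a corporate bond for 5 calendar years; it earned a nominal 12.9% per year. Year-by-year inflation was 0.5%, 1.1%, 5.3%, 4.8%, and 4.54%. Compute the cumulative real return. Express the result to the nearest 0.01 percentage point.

56.49%

Cumulative inflation factor: 1.005 × 1.011 × 1.053 × 1.048 × 1.0454 ≈ 1.17217.
Nominal growth factor: 1.83430. Real growth factor = 1.83430 / 1.17217 ≈ 1.56488.
Total real return ≈ 56.4877%.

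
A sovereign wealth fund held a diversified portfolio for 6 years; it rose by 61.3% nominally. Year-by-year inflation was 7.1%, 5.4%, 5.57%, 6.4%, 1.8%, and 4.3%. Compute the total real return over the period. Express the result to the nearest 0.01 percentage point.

19.81%

Cumulative inflation factor: 1.071 × 1.054 × 1.0557 × 1.064 × 1.018 × 1.043 ≈ 1.34631.
Nominal growth factor: 1.61300. Real growth factor = 1.61300 / 1.34631 ≈ 1.19809.
Total real return ≈ 19.8092%.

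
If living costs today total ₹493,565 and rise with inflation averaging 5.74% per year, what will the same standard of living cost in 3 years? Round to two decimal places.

Cumulative price-level factor: (1+5.74%)^3 ≈ 1.1822733992.
The nominal amount required is ₹493,565 scaled up by that factor.

₹583,528.77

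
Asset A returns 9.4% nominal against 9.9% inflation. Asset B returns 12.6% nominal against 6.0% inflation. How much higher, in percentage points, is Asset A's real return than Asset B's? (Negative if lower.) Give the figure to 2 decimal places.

-6.68

Asset A real return: 1.094/1.099 − 1 = -0.455%.
Asset B real return: 1.126/1.060 − 1 = 6.226%.
Difference: -0.455 − 6.226 = -6.681 pp.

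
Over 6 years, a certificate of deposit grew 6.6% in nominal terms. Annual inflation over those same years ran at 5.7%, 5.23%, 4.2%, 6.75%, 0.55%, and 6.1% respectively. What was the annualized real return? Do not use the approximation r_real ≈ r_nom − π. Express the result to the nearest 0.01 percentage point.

-3.50%

Cumulative inflation factor: 1.057 × 1.0523 × 1.042 × 1.0675 × 1.0055 × 1.061 ≈ 1.31992.
Nominal growth factor: 1.06600. Real growth factor = 1.06600 / 1.31992 ≈ 0.80762.
Annualized: 0.80762^(1/6) − 1 ≈ -0.03498.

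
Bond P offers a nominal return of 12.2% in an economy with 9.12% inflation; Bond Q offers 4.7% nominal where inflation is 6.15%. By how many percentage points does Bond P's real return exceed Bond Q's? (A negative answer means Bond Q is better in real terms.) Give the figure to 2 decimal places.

4.19

Bond P real return: 1.122/1.0912 − 1 = 2.823%.
Bond Q real return: 1.047/1.0615 − 1 = -1.366%.
Difference: 2.823 − (-1.366) = 4.189 pp.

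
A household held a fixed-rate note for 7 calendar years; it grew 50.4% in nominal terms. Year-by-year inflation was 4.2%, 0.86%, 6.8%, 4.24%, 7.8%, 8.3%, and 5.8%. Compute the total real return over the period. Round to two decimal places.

4.07%

Cumulative inflation factor: 1.042 × 1.0086 × 1.068 × 1.0424 × 1.078 × 1.083 × 1.058 ≈ 1.44519.
Nominal growth factor: 1.50400. Real growth factor = 1.50400 / 1.44519 ≈ 1.04069.
Total real return ≈ 4.0693%.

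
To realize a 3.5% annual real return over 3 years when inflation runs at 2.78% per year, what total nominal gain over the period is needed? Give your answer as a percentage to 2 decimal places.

Required annual nominal rate: (1+3.5%)(1+2.78%) − 1 = 6.3773%.
Cumulative over 3 years: (1 + 0.063773)^3 − 1 ≈ 0.20378.

20.38%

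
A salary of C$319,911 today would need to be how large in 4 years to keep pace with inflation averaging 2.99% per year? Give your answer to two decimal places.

Cumulative price-level factor: (1+2.99%)^4 ≈ 1.1250717828.
Multiplying C$319,911 by the price-level factor gives the future nominal sum.

C$359,922.84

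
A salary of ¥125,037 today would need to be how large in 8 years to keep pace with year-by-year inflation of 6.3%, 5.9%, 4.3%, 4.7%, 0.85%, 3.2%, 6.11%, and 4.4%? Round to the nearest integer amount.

¥177,219

Cumulative price-level factor: 1.063 × 1.059 × 1.043 × 1.047 × 1.0085 × 1.032 × 1.0611 × 1.044 ≈ 1.4173353784.
Multiplying ¥125,037 by the price-level factor gives the future nominal sum.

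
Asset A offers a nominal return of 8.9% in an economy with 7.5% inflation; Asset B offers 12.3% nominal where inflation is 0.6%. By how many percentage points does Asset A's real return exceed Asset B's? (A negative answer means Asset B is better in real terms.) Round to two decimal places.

Asset A real return: 1.089/1.075 − 1 = 1.302%.
Asset B real return: 1.123/1.006 − 1 = 11.630%.
Difference: 1.302 − 11.630 = -10.328 pp.

-10.33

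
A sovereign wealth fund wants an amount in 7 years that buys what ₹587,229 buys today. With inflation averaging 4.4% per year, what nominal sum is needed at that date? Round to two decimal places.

₹793,799.80

Cumulative price-level factor: (1+4.4%)^7 ≈ 1.3517721377.
Multiplying ₹587,229 by the price-level factor gives the future nominal sum.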